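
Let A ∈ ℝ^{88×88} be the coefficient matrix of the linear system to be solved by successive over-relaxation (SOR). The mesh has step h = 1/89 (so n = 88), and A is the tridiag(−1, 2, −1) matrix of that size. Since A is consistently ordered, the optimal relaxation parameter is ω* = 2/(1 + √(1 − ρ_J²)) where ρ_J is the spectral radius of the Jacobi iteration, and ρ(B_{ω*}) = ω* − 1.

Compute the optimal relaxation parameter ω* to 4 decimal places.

½·tridiag(1,0,1) at n=88: λ_k = cos(kπ/89); max |λ| at k=1 ⇒ ρ_J = cos(π/89) ≈ 0.9994.
root = sin(π/89) = 0.03529  (since 1−cos² = sin²).
Then 2/(1+√(1−ρ_J²)) = 2/(1+0.03529); ω* = 2/1.03529 = 1.9318.
At ω = 1.9318 every |λ(B_ω)| = ω−1, so ρ_SOR = 0.9318.

ω* = 1.9318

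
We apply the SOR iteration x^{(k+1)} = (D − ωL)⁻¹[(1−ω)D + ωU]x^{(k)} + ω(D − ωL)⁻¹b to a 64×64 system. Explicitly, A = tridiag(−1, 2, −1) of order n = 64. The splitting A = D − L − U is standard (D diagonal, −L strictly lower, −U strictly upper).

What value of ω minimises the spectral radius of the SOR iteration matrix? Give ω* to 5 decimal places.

ρ_J = max_k |cos(kπ/65)| = cos(π/65) = 0.99883
√(1−ρ_J²) = |sin(π/65)| = 0.048313
ω* = 2/(1+0.048313) = 1.90783
ρ_SOR = ω* − 1 ≈ 0.90783.

ω* = 1.90783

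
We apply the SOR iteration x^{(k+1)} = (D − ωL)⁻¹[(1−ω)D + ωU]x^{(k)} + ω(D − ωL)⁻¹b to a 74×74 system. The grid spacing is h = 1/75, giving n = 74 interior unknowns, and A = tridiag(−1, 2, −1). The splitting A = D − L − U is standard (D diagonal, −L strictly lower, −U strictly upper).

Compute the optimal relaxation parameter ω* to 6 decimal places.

ρ_J = max_k |cos(kπ/75)| = cos(π/75) = 0.999123
root = sin(π/75) = 0.0418757  (since 1−cos² = sin²).
[ω*] 2 ÷ (1 + 0.0418757) = 2 ÷ 1.0418757 = 1.919615.
ρ_SOR = ω* − 1 = 1.919615 − 1 = 0.919615.

ω* = 1.919615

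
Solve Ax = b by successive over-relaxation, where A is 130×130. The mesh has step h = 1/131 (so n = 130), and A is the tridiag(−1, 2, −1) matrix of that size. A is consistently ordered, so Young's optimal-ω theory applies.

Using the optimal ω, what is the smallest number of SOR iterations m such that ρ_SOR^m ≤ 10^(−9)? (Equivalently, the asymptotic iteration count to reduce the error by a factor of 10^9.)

[ρ_J] n=130: ρ(B_J) = cos(π/(n+1)) = cos(π/131) = 0.9997125.
root = sin(π/131) = 0.0239793  (since 1−cos² = sin²).
So ω* = 2/1.0239793 = 1.9531645 (Young).
ρ_SOR = ω* − 1 = 1.9531645 − 1 = 0.9531645.
For 9 digits: m = 9·ln10 / (−ln 0.9531645) = 20.7233/0.0479678 = 432.025; round up → m = 433.

m = 433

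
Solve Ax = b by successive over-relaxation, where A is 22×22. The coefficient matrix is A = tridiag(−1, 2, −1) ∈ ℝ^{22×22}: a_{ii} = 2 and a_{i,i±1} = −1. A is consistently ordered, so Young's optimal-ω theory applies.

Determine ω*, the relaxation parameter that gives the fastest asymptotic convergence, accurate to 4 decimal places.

With n=22, ρ(Jacobi) = cos(π/23) = 0.9907.
root = sin(π/23) = 0.13617  (since 1−cos² = sin²).
ω* = 2/(1 + 0.13617) = 2/1.13617 = 1.7603.
[ρ_SOR] ω* − 1 = 0.7603.

ω* = 1.7603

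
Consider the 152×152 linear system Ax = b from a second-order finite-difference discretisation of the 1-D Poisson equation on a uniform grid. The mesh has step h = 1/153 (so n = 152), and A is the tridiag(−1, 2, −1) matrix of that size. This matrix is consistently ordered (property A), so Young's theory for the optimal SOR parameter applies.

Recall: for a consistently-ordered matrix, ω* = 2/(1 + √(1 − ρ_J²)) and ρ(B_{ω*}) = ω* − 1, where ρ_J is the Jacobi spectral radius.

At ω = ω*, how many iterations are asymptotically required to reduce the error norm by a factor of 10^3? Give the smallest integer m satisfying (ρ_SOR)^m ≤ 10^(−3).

ρ_J = max_k |cos(kπ/153)| = cos(π/153) = 0.9997892
√(1−ρ_J²) simplifies to sin(π/153) = 0.0205318.
Then 2/(1+√(1−ρ_J²)) = 2/(1+0.0205318); ω* = 2/1.0205318 = 1.9597625.
At ω = 1.9597625 every |λ(B_ω)| = ω−1, so ρ_SOR = 0.9597625.
For 3 digits: m = 3·ln10 / (−ln 0.9597625) = 6.90776/0.0410694 = 168.197; round up → m = 169.

m = 169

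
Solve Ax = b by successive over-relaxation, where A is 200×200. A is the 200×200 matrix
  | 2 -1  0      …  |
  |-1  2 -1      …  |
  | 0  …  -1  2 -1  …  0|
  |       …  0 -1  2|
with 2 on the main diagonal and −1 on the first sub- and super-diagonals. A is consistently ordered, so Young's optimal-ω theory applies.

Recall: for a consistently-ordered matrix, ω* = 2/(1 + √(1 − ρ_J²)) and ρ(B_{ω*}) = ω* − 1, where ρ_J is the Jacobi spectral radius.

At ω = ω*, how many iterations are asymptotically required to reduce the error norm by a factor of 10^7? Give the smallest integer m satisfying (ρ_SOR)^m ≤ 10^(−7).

ρ_J = max_k |cos(kπ/201)| = cos(π/201) = 0.9998779
√(1−ρ_J²) simplifies to sin(π/201) = 0.0156292.
Then 2/(1+√(1−ρ_J²)) = 2/(1+0.0156292); ω* = 2/1.0156292 = 1.9692226.
ρ(B_{ω*}) = ω*−1 = 0.9692226
For 7 digits: m = 7·ln10 / (−ln 0.9692226) = 16.1181/0.031261 = 515.598; round up → m = 516.

m = 516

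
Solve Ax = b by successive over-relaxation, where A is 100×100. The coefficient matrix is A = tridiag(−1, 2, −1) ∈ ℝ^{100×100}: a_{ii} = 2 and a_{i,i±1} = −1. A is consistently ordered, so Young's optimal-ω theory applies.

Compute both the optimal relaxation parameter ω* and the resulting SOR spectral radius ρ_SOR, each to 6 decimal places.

With n=100, ρ(Jacobi) = cos(π/101) = 0.999516.
√(1−ρ_J²) = |sin(π/101)| = 0.0310999
ω* = 2/(1+0.0310999) = 1.939676
and ρ(B_{ω*}) = 1.939676 − 1 = 0.939676.

ω* = 1.939676, ρ_SOR = 0.939676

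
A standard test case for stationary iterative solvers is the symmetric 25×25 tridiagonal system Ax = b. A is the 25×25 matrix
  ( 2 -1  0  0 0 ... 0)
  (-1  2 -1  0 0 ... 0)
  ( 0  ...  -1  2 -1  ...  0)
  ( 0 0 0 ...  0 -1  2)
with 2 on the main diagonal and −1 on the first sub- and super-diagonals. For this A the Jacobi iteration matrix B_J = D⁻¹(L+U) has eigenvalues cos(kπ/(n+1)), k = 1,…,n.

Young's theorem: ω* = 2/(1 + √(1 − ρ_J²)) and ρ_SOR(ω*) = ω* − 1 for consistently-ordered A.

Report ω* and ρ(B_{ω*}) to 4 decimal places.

n=25: λ(B_J) = 1 − λ(A)/2 = cos(kπ/26); k=1 gives ρ_J = 0.9927.
root = sin(π/26) = 0.12054  (since 1−cos² = sin²).
Young: ω* = 2/(1+√(1−ρ_J²)) = 2/(1+0.12054) = 2/1.12054 = 1.7849.
At ω = 1.7849 every |λ(B_ω)| = ω−1, so ρ_SOR = 0.7849.

ω* = 1.7849, ρ_SOR = 0.7849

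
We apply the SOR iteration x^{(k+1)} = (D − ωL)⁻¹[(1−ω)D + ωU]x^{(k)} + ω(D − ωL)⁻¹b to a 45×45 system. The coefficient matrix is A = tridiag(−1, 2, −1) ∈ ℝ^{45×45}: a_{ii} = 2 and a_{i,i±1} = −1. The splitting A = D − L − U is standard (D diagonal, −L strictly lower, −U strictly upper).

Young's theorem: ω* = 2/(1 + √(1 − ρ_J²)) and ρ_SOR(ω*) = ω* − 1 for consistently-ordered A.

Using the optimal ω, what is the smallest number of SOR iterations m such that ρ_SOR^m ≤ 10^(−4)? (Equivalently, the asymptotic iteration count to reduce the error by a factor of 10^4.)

m = 68

[ρ_J] n=45: ρ(B_J) = cos(π/(n+1)) = cos(π/46) = 0.9976688.
root = sin(π/46) = 0.0682424  (since 1−cos² = sin²).
Then 2/(1+√(1−ρ_J²)) = 2/(1+0.0682424); ω* = 2/1.0682424 = 1.8722342.
ρ_SOR = ω* − 1 = 1.8722342 − 1 = 0.8722342.
(0.8722342)^m ≤ 10^{−4}  ⇒  m·ln(0.8722342) ≤ −4·ln10  ⇒  m ≥ 67.378  ⇒  m = 68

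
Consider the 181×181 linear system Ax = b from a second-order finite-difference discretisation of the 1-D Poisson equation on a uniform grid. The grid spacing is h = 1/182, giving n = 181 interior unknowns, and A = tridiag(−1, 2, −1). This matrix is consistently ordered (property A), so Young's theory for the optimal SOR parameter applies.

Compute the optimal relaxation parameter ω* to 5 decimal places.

n=181: λ(B_J) = 1 − λ(A)/2 = cos(kπ/182); k=1 gives ρ_J = 0.99985.
√(1−ρ_J²) = |sin(π/182)| = 0.017261
ω* = 2 / (1 + 0.017261) = 2 / 1.017261 ≈ 1.96606.
At ω = 1.96606 every |λ(B_ω)| = ω−1, so ρ_SOR = 0.96606.

ω* = 1.96606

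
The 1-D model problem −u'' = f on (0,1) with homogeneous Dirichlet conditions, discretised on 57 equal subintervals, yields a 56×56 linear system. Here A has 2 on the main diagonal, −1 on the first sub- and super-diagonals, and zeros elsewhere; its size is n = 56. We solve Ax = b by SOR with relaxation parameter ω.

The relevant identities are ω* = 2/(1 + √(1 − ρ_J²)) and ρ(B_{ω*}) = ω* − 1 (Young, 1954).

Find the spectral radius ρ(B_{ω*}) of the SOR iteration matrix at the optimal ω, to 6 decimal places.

ρ_J = max_k |cos(kπ/57)| = cos(π/57) = 0.998482
√(1−ρ_J²) = |sin(π/57)| = 0.0550878
ω* = 2/(1+0.0550878) = 1.895577
and ρ(B_{ω*}) = 1.895577 − 1 = 0.895577.

ρ_SOR = 0.895577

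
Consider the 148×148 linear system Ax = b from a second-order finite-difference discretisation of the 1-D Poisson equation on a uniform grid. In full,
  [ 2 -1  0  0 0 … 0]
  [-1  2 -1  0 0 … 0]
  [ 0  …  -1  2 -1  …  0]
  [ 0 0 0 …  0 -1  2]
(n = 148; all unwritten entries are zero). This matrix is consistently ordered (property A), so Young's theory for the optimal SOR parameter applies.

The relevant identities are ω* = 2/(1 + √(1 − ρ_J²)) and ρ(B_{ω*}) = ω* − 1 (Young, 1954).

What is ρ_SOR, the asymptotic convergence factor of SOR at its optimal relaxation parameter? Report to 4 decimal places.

ρ_SOR = 0.9587

½·tridiag(1,0,1) at n=148: λ_k = cos(kπ/149); max |λ| at k=1 ⇒ ρ_J = cos(π/149) ≈ 0.9998.
1 − cos²(π/149) = sin²(π/149) ⇒ √(1−ρ_J²) = sin(π/149) = 0.02108.
Young: ω* = 2/(1+√(1−ρ_J²)) = 2/(1+0.02108) = 2/1.02108 = 1.9587.
[ρ_SOR] ω* − 1 = 0.9587.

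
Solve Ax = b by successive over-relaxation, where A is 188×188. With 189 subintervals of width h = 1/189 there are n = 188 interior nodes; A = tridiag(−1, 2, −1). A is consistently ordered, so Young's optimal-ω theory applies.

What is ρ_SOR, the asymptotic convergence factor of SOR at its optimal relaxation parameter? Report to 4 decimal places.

B_J for the 188×188 system has eigenvalues cos(kπ/189); ρ_J = cos(π/189) = 0.9999.
1 − cos²(π/189) = sin²(π/189) ⇒ √(1−ρ_J²) = sin(π/189) = 0.01662.
Young: ω* = 2/(1+√(1−ρ_J²)) = 2/(1+0.01662) = 2/1.01662 = 1.9673.
ρ_SOR = ω* − 1 ≈ 0.9673.

ρ_SOR = 0.9673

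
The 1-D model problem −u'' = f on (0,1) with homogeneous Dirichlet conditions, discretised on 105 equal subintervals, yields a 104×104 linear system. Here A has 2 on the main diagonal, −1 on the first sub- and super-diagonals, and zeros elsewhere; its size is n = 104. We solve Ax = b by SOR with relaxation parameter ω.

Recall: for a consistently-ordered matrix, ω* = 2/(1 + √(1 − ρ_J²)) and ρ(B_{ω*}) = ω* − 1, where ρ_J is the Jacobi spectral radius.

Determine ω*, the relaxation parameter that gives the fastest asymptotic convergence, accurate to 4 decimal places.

n=104: λ(B_J) = 1 − λ(A)/2 = cos(kπ/105); k=1 gives ρ_J = 0.9996.
root = sin(π/105) = 0.02992  (since 1−cos² = sin²).
ω* = 2 / (1 + 0.02992) = 2 / 1.02992 ≈ 1.9419.
ρ_SOR = ω* − 1 = 1.9419 − 1 = 0.9419.

ω* = 1.9419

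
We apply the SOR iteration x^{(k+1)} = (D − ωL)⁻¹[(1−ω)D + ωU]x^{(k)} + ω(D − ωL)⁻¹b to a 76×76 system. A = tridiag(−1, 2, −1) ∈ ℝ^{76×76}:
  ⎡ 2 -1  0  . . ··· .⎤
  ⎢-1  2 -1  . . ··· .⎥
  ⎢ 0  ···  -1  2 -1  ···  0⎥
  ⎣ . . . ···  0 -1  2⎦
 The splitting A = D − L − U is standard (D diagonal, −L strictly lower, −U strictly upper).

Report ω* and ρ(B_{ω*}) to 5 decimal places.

spectrum of D⁻¹(L+U) = {cos(kπ/77) : 1≤k≤76}; ρ_J = cos(π/77) = 0.99917.
√(1 − cos²(π/77)) = sin(π/77) ≈ 0.040789.
Young: ω* = 2/(1+√(1−ρ_J²)) = 2/(1+0.040789) = 2/1.040789 = 1.92162.
Hence ρ(B_{ω*}) = 1.92162 − 1 = 0.92162.

ω* = 1.92162, ρ_SOR = 0.92162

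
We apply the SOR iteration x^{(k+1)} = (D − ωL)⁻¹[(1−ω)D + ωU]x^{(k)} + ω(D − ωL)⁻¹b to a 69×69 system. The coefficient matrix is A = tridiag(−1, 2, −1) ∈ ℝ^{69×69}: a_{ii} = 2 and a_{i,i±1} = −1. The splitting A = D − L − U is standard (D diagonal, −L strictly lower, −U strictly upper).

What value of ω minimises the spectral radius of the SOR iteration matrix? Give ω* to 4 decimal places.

ω* = 1.9141

B_J for the 69×69 system has eigenvalues cos(kπ/70); ρ_J = cos(π/70) = 0.9990.
√(1 − cos²(π/70)) = sin(π/70) ≈ 0.04486.
ω* = 2 / (1 + 0.04486) = 2 / 1.04486 ≈ 1.9141.
ρ(B_{ω*}) = ω*−1 = 0.9141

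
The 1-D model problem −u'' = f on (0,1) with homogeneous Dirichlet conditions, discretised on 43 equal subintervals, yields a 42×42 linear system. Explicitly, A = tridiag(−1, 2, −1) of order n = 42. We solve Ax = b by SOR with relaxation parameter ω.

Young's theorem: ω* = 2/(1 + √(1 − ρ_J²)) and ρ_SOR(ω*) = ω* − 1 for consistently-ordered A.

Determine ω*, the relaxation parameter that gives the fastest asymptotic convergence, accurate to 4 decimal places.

B_J for the 42×42 system has eigenvalues cos(kπ/43); ρ_J = cos(π/43) = 0.9973.
√(1−ρ_J²) = |sin(π/43)| = 0.07300
ω* = 2/(1 + 0.07300) = 2/1.07300 = 1.8639.
[ρ_SOR] ω* − 1 = 0.8639.

ω* = 1.8639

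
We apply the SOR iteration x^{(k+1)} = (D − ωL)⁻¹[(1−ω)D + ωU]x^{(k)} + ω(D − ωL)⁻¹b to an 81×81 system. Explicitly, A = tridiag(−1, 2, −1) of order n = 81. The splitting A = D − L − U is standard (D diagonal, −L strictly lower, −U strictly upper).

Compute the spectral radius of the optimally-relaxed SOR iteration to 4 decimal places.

[ρ_J] n=81: ρ(B_J) = cos(π/(n+1)) = cos(π/82) = 0.9993.
1 − cos²(π/82) = sin²(π/82) ⇒ √(1−ρ_J²) = sin(π/82) = 0.03830.
ω* = 2/(1 + 0.03830) = 2/1.03830 = 1.9262.
ρ(B_{ω*}) = ω*−1 = 0.9262

ρ_SOR = 0.9262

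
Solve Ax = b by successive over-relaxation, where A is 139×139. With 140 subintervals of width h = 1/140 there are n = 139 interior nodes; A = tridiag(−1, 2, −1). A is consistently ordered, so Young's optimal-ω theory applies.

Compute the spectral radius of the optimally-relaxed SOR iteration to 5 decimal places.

[ρ_J] n=139: ρ(B_J) = cos(π/(n+1)) = cos(π/140) = 0.99975.
√(1 − cos²(π/140)) = sin(π/140) ≈ 0.022438.
ω* = 2 / (1 + 0.022438) = 2 / 1.022438 ≈ 1.95611.
ρ(B_{ω*}) = ω*−1 = 0.95611

ρ_SOR = 0.95611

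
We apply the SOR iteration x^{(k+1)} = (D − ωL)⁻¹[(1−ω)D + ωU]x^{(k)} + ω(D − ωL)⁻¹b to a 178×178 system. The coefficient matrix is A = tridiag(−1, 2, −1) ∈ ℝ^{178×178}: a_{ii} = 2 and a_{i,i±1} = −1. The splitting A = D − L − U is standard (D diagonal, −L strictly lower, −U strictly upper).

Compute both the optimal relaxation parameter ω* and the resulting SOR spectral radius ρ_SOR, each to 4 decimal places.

n=178: λ(B_J) = 1 − λ(A)/2 = cos(kπ/179); k=1 gives ρ_J = 0.9998.
√(1 − cos²(π/179)) = sin(π/179) ≈ 0.01755.
ω* = 2/(1+0.01755) = 1.9655
ρ_SOR = ω* − 1 = 1.9655 − 1 = 0.9655.

ω* = 1.9655, ρ_SOR = 0.9655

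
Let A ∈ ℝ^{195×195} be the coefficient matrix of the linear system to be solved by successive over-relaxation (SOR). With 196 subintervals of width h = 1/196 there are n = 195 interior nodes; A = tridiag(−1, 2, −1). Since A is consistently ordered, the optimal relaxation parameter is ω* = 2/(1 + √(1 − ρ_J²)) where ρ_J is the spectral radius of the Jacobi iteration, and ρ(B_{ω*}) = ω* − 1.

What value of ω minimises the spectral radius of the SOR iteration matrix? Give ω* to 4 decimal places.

ω* = 1.9684

With n=195, ρ(Jacobi) = cos(π/196) = 0.9999.
√(1−ρ_J²) = |sin(π/196)| = 0.01603
ω* = 2/(1+0.01603) = 1.9684
At ω = 1.9684 every |λ(B_ω)| = ω−1, so ρ_SOR = 0.9684.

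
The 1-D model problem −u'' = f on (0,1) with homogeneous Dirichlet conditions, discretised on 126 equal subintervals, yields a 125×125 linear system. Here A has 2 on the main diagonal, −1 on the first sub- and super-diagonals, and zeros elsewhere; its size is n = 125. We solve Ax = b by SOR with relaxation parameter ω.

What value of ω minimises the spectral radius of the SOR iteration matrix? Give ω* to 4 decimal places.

ω* = 1.9514

[ρ_J] n=125: ρ(B_J) = cos(π/(n+1)) = cos(π/126) = 0.9997.
√(1−ρ_J²) = |sin(π/126)| = 0.02493
Young: ω* = 2/(1+√(1−ρ_J²)) = 2/(1+0.02493) = 2/1.02493 = 1.9514.
and ρ(B_{ω*}) = 1.9514 − 1 = 0.9514.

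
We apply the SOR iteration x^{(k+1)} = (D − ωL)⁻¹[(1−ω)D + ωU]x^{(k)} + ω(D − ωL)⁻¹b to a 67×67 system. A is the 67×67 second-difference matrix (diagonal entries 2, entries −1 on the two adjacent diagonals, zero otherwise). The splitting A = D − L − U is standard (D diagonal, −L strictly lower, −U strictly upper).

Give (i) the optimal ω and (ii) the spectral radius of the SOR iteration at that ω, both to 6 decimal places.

B_J for the 67×67 system has eigenvalues cos(kπ/68); ρ_J = cos(π/68) = 0.998933.
√(1−ρ_J²) simplifies to sin(π/68) = 0.0461835.
ω* = 2/(1+0.0461835) = 1.911711
ρ_SOR = ω* − 1 = 1.911711 − 1 = 0.911711.

ω* = 1.911711, ρ_SOR = 0.911711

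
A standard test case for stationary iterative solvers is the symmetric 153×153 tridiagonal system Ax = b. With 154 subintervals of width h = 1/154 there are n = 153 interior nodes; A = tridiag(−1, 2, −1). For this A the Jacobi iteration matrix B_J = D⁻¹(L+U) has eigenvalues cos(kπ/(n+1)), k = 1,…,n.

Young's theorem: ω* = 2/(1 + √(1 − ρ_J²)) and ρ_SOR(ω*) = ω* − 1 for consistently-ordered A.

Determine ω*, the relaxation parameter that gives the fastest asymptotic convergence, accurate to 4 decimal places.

B_J for the 153×153 system has eigenvalues cos(kπ/154); ρ_J = cos(π/154) = 0.9998.
1 − cos²(π/154) = sin²(π/154) ⇒ √(1−ρ_J²) = sin(π/154) = 0.02040.
ω* = 2/(1+0.02040) = 1.9600
ρ_SOR = ω* − 1 ≈ 0.9600.

ω* = 1.9600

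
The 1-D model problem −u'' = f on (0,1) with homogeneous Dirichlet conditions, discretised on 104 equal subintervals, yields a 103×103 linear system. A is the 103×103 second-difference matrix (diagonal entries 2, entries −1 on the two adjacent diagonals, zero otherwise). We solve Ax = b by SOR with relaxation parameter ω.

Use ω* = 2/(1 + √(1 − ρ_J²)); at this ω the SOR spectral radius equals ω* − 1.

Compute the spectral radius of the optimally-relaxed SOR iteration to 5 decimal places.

ρ_SOR = 0.94136

n=103: λ(B_J) = 1 − λ(A)/2 = cos(kπ/104); k=1 gives ρ_J = 0.99954.
√(1−ρ_J²) = |sin(π/104)| = 0.030203
So ω* = 2/1.030203 = 1.94136 (Young).
ρ(B_{ω*}) = ω*−1 = 0.94136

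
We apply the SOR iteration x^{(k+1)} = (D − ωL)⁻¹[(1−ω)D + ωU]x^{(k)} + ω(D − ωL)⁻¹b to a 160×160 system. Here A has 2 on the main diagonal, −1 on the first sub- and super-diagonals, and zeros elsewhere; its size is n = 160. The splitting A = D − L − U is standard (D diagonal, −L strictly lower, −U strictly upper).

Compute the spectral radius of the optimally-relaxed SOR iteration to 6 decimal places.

ρ_J = max_k |cos(kπ/161)| = cos(π/161) = 0.999810
√(1−ρ_J²) = |sin(π/161)| = 0.0195118
ω* = 2 / (1 + 0.0195118) = 2 / 1.0195118 ≈ 1.961723.
ρ(B_{ω*}) = ω*−1 = 0.961723

ρ_SOR = 0.961723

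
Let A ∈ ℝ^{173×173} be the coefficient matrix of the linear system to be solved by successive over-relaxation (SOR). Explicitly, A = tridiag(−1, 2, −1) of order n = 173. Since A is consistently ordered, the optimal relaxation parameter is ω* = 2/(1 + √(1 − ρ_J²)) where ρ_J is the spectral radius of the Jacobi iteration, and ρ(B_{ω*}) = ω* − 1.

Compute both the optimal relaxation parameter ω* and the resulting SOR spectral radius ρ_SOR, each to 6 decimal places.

ω* = 1.964532, ρ_SOR = 0.964532

spectrum of D⁻¹(L+U) = {cos(kπ/174) : 1≤k≤173}; ρ_J = cos(π/174) = 0.999837.
1 − cos²(π/174) = sin²(π/174) ⇒ √(1−ρ_J²) = sin(π/174) = 0.0180541.
Then 2/(1+√(1−ρ_J²)) = 2/(1+0.0180541); ω* = 2/1.0180541 = 1.964532.
At ω = 1.964532 every |λ(B_ω)| = ω−1, so ρ_SOR = 0.964532.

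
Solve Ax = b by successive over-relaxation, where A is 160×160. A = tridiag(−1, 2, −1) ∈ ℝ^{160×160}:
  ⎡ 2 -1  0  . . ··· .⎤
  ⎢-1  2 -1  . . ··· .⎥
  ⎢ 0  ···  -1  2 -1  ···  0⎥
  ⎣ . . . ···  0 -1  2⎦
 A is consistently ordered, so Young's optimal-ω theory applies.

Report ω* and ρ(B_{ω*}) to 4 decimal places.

ω* = 1.9617, ρ_SOR = 0.9617

B_J for the 160×160 system has eigenvalues cos(kπ/161); ρ_J = cos(π/161) = 0.9998.
√(1−ρ_J²) simplifies to sin(π/161) = 0.01951.
ω* = 2/(1 + 0.01951) = 2/1.01951 = 1.9617.
ρ_SOR = ω* − 1 ≈ 0.9617.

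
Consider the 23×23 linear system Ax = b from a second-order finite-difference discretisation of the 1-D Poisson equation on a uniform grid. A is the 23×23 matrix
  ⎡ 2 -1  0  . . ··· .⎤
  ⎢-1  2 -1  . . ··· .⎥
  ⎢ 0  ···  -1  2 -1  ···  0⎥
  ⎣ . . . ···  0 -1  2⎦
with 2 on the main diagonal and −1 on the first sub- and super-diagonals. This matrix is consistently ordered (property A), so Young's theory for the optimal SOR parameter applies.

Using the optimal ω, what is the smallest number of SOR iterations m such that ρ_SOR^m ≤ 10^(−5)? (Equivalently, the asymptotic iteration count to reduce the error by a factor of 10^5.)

ρ_J = max_k |cos(kπ/24)| = cos(π/24) = 0.9914449
√(1 − cos²(π/24)) = sin(π/24) ≈ 0.1305262.
ω* = 2/(1+0.1305262) = 1.7690877
and ρ(B_{ω*}) = 1.7690877 − 1 = 0.7690877.
m ≥ 5·ln10 / (−ln 0.7690877) = 43.850; smallest integer m = 44.

m = 44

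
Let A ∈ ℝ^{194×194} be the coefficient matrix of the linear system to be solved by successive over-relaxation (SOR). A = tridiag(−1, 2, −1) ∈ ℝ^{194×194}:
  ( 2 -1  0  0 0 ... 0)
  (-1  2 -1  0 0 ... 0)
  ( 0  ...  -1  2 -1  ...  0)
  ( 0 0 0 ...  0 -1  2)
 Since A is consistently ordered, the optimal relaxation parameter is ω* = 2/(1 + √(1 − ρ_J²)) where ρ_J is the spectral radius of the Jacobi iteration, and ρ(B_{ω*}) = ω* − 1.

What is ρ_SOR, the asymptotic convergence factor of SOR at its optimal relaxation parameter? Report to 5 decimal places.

ρ_SOR = 0.96829

[ρ_J] n=194: ρ(B_J) = cos(π/(n+1)) = cos(π/195) = 0.99987.
√(1−ρ_J²) = |sin(π/195)| = 0.016110
So ω* = 2/1.016110 = 1.96829 (Young).
ρ_SOR = ω* − 1 = 1.96829 − 1 = 0.96829.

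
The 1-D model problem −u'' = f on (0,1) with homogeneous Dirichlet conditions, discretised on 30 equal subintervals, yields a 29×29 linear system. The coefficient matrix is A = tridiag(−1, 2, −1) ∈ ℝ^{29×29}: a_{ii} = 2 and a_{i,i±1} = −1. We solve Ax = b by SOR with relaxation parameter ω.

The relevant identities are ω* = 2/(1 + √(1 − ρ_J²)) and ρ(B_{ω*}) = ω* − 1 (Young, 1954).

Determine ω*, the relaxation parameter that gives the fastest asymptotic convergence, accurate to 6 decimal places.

[ρ_J] n=29: ρ(B_J) = cos(π/(n+1)) = cos(π/30) = 0.994522.
√(1 − cos²(π/30)) = sin(π/30) ≈ 0.1045285.
ω* = 2 / (1 + 0.1045285) = 2 / 1.1045285 ≈ 1.810727.
ρ_SOR = ω* − 1 = 1.810727 − 1 = 0.810727.

ω* = 1.810727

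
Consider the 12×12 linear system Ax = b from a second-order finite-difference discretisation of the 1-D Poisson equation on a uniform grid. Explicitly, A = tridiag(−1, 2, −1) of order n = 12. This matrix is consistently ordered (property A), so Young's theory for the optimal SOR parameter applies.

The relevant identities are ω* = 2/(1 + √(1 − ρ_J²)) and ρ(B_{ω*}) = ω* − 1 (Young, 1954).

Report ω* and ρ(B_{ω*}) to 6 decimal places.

B_J for the 12×12 system has eigenvalues cos(kπ/13); ρ_J = cos(π/13) = 0.970942.
1 − cos²(π/13) = sin²(π/13) ⇒ √(1−ρ_J²) = sin(π/13) = 0.2393157.
Then 2/(1+√(1−ρ_J²)) = 2/(1+0.2393157); ω* = 2/1.2393157 = 1.613794.
ρ(B_{ω*}) = ω*−1 = 0.613794

ω* = 1.613794, ρ_SOR = 0.613794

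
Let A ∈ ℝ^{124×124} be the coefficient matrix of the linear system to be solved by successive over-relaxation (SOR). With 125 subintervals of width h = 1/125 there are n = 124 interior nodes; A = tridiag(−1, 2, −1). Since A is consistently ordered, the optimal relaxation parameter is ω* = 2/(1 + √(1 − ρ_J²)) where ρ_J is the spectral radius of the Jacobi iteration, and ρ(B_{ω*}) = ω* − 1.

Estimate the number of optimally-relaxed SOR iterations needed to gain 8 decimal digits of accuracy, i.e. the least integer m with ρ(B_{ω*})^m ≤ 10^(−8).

m = 367

[ρ_J] n=124: ρ(B_J) = cos(π/(n+1)) = cos(π/125) = 0.9996842.
root = sin(π/125) = 0.0251301  (since 1−cos² = sin²).
ω* = 2/(1 + 0.0251301) = 2/1.0251301 = 1.9509719.
ρ(B_{ω*}) = ω*−1 = 0.9509719
8·ln10 = 18.4207; −ln(0.9509719) = 0.0502708; m = ⌈18.4207/0.0502708⌉ = ⌈366.429⌉ = 367.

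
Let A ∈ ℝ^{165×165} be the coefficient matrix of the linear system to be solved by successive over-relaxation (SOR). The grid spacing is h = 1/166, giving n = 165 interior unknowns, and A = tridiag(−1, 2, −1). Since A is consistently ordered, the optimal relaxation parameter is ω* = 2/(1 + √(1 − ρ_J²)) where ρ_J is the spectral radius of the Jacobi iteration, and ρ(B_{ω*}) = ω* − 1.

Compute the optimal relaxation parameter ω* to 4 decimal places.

With n=165, ρ(Jacobi) = cos(π/166) = 0.9998.
√(1−ρ_J²) simplifies to sin(π/166) = 0.01892.
[ω*] 2 ÷ (1 + 0.01892) = 2 ÷ 1.01892 = 1.9629.
Hence ρ(B_{ω*}) = 1.9629 − 1 = 0.9629.

ω* = 1.9629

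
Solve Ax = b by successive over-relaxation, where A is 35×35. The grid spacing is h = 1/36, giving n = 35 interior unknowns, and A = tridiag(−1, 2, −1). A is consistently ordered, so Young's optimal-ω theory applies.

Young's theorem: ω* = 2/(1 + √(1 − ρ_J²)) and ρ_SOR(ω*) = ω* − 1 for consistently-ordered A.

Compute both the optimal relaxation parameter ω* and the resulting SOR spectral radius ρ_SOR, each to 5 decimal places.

ω* = 1.83966, ρ_SOR = 0.83966

B_J for the 35×35 system has eigenvalues cos(kπ/36); ρ_J = cos(π/36) = 0.99619.
root = sin(π/36) = 0.087156  (since 1−cos² = sin²).
ω* = 2 / (1 + 0.087156) = 2 / 1.087156 ≈ 1.83966.
and ρ(B_{ω*}) = 1.83966 − 1 = 0.83966.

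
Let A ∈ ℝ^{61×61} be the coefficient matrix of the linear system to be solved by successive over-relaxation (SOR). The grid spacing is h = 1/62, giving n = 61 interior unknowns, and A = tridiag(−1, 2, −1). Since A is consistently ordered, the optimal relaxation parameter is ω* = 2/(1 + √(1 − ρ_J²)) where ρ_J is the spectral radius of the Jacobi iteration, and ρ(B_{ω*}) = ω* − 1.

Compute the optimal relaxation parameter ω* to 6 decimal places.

ω* = 1.903585

[ρ_J] n=61: ρ(B_J) = cos(π/(n+1)) = cos(π/62) = 0.998717.
1 − cos²(π/62) = sin²(π/62) ⇒ √(1−ρ_J²) = sin(π/62) = 0.0506492.
Then 2/(1+√(1−ρ_J²)) = 2/(1+0.0506492); ω* = 2/1.0506492 = 1.903585.
At ω = 1.903585 every |λ(B_ω)| = ω−1, so ρ_SOR = 0.903585.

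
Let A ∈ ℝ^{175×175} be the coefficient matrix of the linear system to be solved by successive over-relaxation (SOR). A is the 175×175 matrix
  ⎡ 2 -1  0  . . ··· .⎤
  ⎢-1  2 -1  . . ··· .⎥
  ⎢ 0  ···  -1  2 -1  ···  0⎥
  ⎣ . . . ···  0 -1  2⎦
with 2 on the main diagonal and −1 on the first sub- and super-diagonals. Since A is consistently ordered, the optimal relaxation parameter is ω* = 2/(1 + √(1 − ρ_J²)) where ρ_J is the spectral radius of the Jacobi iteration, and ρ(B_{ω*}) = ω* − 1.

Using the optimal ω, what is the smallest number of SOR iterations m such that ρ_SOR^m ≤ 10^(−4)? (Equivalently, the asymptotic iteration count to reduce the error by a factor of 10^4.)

m = 258

n=175: λ(B_J) = 1 − λ(A)/2 = cos(kπ/176); k=1 gives ρ_J = 0.9998407.
1 − cos²(π/176) = sin²(π/176) ⇒ √(1−ρ_J²) = sin(π/176) = 0.0178490.
So ω* = 2/1.0178490 = 1.9649280 (Young).
and ρ(B_{ω*}) = 1.9649280 − 1 = 0.9649280.
m ≥ 4·ln10 / (−ln 0.9649280) = 257.980; smallest integer m = 258.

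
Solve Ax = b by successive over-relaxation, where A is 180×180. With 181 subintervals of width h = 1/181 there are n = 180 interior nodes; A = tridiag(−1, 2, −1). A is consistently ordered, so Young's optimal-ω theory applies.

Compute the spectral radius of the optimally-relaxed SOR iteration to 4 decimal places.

ρ_SOR = 0.9659

n=180: λ(B_J) = 1 − λ(A)/2 = cos(kπ/181); k=1 gives ρ_J = 0.9998.
1 − cos²(π/181) = sin²(π/181) ⇒ √(1−ρ_J²) = sin(π/181) = 0.01736.
ω* = 2 / (1 + 0.01736) = 2 / 1.01736 ≈ 1.9659.
ρ_SOR = ω* − 1 = 1.9659 − 1 = 0.9659.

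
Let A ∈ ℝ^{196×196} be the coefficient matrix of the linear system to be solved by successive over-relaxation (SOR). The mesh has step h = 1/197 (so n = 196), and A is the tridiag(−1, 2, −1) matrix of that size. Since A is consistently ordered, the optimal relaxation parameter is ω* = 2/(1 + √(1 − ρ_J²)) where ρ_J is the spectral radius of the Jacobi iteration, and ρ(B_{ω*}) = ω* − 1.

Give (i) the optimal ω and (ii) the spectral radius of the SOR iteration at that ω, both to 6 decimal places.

ω* = 1.968608, ρ_SOR = 0.968608

½·tridiag(1,0,1) at n=196: λ_k = cos(kπ/197); max |λ| at k=1 ⇒ ρ_J = cos(π/197) ≈ 0.999873.
√(1−ρ_J²) = |sin(π/197)| = 0.0159465
ω* = 2/(1 + 0.0159465) = 2/1.0159465 = 1.968608.
ρ_SOR = ω* − 1 ≈ 0.968608.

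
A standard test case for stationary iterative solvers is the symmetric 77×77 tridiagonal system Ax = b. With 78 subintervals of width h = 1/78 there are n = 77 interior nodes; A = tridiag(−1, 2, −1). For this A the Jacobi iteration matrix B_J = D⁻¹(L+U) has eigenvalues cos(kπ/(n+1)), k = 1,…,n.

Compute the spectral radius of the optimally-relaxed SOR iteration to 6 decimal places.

ρ_J = max_k |cos(kπ/78)| = cos(π/78) = 0.999189
√(1−ρ_J²) simplifies to sin(π/78) = 0.0402659.
ω* = 2/(1+0.0402659) = 1.922585
[ρ_SOR] ω* − 1 = 0.922585.

ρ_SOR = 0.922585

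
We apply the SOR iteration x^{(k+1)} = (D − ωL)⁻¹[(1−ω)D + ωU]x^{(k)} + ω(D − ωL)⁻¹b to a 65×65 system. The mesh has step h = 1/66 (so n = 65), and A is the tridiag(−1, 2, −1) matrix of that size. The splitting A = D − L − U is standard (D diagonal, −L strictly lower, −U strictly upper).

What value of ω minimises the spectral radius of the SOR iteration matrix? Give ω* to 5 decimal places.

With n=65, ρ(Jacobi) = cos(π/66) = 0.99887.
√(1−ρ_J²) = |sin(π/66)| = 0.047582
ω* = 2 / (1 + 0.047582) = 2 / 1.047582 ≈ 1.90916.
ρ(B_{ω*}) = ω*−1 = 0.90916

ω* = 1.90916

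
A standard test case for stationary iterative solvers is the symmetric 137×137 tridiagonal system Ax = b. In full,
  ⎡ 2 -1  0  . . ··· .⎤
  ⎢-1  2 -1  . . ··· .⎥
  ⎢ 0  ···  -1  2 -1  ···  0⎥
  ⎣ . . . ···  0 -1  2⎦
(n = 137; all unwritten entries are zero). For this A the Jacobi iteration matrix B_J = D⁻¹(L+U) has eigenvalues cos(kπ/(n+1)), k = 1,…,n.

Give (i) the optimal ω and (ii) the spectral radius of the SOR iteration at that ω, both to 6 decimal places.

ω* = 1.955487, ρ_SOR = 0.955487

With n=137, ρ(Jacobi) = cos(π/138) = 0.999741.
root = sin(π/138) = 0.0227632  (since 1−cos² = sin²).
ω* = 2/(1+0.0227632) = 1.955487
ρ_SOR = ω* − 1 = 1.955487 − 1 = 0.955487.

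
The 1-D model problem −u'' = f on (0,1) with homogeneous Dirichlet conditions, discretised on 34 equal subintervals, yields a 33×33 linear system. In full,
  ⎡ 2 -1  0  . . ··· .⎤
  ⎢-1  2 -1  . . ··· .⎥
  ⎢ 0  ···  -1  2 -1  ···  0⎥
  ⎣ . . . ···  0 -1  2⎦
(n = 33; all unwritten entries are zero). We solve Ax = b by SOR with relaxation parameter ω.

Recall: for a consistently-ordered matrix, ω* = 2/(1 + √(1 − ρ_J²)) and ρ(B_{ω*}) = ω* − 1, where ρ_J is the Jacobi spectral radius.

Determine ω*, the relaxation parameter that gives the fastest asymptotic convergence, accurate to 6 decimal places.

ω* = 1.831052

B_J for the 33×33 system has eigenvalues cos(kπ/34); ρ_J = cos(π/34) = 0.995734.
1 − cos²(π/34) = sin²(π/34) ⇒ √(1−ρ_J²) = sin(π/34) = 0.0922684.
ω* = 2/(1+0.0922684) = 1.831052
and ρ(B_{ω*}) = 1.831052 − 1 = 0.831052.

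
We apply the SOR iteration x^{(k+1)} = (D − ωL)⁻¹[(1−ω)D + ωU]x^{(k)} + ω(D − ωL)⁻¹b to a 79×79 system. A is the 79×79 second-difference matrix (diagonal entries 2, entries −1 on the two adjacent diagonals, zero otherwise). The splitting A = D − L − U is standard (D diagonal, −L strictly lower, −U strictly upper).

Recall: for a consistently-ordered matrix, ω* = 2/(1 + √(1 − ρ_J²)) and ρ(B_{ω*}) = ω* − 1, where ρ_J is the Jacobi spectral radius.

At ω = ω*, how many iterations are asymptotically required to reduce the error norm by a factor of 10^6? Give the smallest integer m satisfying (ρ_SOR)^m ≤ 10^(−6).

With n=79, ρ(Jacobi) = cos(π/80) = 0.9992290.
1 − cos²(π/80) = sin²(π/80) ⇒ √(1−ρ_J²) = sin(π/80) = 0.0392598.
So ω* = 2/1.0392598 = 1.9244466 (Young).
ρ_SOR = ω* − 1 ≈ 0.9244466.
m ≥ 6·ln10 / (−ln 0.9244466) = 175.859; smallest integer m = 176.

m = 176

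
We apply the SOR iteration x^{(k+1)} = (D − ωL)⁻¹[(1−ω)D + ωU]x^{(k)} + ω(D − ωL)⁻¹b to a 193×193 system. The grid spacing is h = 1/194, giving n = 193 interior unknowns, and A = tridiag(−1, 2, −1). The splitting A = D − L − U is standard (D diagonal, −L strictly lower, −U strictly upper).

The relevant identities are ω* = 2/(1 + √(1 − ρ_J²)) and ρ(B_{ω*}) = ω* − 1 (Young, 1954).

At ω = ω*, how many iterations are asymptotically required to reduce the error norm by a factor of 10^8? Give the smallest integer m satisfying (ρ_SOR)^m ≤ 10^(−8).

m = 569

ρ_J = max_k |cos(kπ/194)| = cos(π/194) = 0.9998689
root = sin(π/194) = 0.0161931  (since 1−cos² = sin²).
ω* = 2/(1 + 0.0161931) = 2/1.0161931 = 1.9681299.
ρ(B_{ω*}) = ω*−1 = 0.9681299
ρ_SOR^m ≤ 10^(−8) ⇔ m ≥ 8·ln10/(−ln 0.9681299) = 18.4207/0.032389 = 568.733; m = ⌈568.733⌉ = 569.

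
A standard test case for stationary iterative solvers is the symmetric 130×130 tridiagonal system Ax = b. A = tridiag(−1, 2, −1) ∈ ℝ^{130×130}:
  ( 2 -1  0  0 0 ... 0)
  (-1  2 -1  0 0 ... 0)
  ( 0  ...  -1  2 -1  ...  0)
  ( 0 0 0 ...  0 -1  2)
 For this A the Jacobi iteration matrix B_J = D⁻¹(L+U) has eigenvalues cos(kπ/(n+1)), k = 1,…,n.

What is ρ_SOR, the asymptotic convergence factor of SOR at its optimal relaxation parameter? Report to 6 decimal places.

ρ_SOR = 0.953164

spectrum of D⁻¹(L+U) = {cos(kπ/131) : 1≤k≤130}; ρ_J = cos(π/131) = 0.999712.
1 − cos²(π/131) = sin²(π/131) ⇒ √(1−ρ_J²) = sin(π/131) = 0.0239793.
So ω* = 2/1.0239793 = 1.953164 (Young).
At ω = 1.953164 every |λ(B_ω)| = ω−1, so ρ_SOR = 0.953164.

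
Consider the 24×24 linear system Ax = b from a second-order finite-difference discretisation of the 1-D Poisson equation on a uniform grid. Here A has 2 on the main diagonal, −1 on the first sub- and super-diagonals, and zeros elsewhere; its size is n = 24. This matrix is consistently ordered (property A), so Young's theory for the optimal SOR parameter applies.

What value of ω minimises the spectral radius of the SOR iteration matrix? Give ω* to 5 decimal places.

ω* = 1.77725

With n=24, ρ(Jacobi) = cos(π/25) = 0.99211.
√(1−ρ_J²) simplifies to sin(π/25) = 0.125333.
So ω* = 2/1.125333 = 1.77725 (Young).
[ρ_SOR] ω* − 1 = 0.77725.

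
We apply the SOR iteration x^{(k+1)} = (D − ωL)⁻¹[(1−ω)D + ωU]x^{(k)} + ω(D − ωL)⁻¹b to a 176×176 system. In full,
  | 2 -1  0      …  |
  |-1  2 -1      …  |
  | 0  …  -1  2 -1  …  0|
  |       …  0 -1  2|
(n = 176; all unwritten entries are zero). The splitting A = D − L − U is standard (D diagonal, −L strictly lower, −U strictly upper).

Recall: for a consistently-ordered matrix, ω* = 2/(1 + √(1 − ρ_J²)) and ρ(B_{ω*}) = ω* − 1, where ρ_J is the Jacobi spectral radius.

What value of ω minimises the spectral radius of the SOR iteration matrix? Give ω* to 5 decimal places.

spectrum of D⁻¹(L+U) = {cos(kπ/177) : 1≤k≤176}; ρ_J = cos(π/177) = 0.99984.
root = sin(π/177) = 0.017748  (since 1−cos² = sin²).
Then 2/(1+√(1−ρ_J²)) = 2/(1+0.017748); ω* = 2/1.017748 = 1.96512.
[ρ_SOR] ω* − 1 = 0.96512.

ω* = 1.96512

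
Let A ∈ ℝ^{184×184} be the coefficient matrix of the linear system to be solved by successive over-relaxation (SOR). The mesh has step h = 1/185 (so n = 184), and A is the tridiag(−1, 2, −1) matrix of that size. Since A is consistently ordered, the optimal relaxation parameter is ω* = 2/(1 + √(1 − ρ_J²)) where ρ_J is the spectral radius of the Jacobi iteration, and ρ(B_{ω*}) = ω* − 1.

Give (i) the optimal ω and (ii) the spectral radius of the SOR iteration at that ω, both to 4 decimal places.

ω* = 1.9666, ρ_SOR = 0.9666

spectrum of D⁻¹(L+U) = {cos(kπ/185) : 1≤k≤184}; ρ_J = cos(π/185) = 0.9999.
1 − cos²(π/185) = sin²(π/185) ⇒ √(1−ρ_J²) = sin(π/185) = 0.01698.
Young: ω* = 2/(1+√(1−ρ_J²)) = 2/(1+0.01698) = 2/1.01698 = 1.9666.
Hence ρ(B_{ω*}) = 1.9666 − 1 = 0.9666.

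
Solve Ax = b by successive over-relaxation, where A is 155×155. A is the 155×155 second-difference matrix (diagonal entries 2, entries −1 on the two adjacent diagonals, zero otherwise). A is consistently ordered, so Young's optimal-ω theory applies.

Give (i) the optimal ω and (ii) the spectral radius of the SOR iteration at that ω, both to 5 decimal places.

ω* = 1.96052, ρ_SOR = 0.96052

½·tridiag(1,0,1) at n=155: λ_k = cos(kπ/156); max |λ| at k=1 ⇒ ρ_J = cos(π/156) ≈ 0.99980.
√(1−ρ_J²) simplifies to sin(π/156) = 0.020137.
ω* = 2/(1+0.020137) = 1.96052
At ω = 1.96052 every |λ(B_ω)| = ω−1, so ρ_SOR = 0.96052.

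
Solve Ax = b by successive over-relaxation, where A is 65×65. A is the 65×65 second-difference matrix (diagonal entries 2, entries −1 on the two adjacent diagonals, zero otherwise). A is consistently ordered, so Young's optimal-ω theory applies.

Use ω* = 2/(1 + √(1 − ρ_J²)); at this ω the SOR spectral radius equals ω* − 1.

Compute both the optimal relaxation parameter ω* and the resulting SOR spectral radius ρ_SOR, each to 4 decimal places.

½·tridiag(1,0,1) at n=65: λ_k = cos(kπ/66); max |λ| at k=1 ⇒ ρ_J = cos(π/66) ≈ 0.9989.
√(1−ρ_J²) simplifies to sin(π/66) = 0.04758.
[ω*] 2 ÷ (1 + 0.04758) = 2 ÷ 1.04758 = 1.9092.
and ρ(B_{ω*}) = 1.9092 − 1 = 0.9092.

ω* = 1.9092, ρ_SOR = 0.9092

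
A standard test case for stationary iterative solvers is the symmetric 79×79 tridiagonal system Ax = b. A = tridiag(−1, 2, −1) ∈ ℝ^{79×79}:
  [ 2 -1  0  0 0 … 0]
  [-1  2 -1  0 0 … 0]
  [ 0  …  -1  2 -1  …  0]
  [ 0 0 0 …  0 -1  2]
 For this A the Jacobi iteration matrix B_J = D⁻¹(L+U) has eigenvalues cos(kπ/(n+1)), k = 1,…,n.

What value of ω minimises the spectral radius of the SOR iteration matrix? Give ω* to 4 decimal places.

½·tridiag(1,0,1) at n=79: λ_k = cos(kπ/80); max |λ| at k=1 ⇒ ρ_J = cos(π/80) ≈ 0.9992.
√(1 − cos²(π/80)) = sin(π/80) ≈ 0.03926.
Then 2/(1+√(1−ρ_J²)) = 2/(1+0.03926); ω* = 2/1.03926 = 1.9244.
[ρ_SOR] ω* − 1 = 0.9244.

ω* = 1.9244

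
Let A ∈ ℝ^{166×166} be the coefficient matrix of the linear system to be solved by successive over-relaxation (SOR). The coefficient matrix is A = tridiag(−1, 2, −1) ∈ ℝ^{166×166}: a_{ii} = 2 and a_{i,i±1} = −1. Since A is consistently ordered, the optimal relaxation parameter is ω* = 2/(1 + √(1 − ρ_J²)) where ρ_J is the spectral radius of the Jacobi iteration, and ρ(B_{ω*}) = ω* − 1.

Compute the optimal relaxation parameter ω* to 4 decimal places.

ω* = 1.9631

½·tridiag(1,0,1) at n=166: λ_k = cos(kπ/167); max |λ| at k=1 ⇒ ρ_J = cos(π/167) ≈ 0.9998.
√(1−ρ_J²) simplifies to sin(π/167) = 0.01881.
ω* = 2 / (1 + 0.01881) = 2 / 1.01881 ≈ 1.9631.
ρ_SOR = ω* − 1 ≈ 0.9631.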